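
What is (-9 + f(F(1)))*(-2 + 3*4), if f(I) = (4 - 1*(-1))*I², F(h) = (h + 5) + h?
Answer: 2360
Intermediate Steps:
F(h) = 5 + 2*h (F(h) = (5 + h) + h = 5 + 2*h)
f(I) = 5*I² (f(I) = (4 + 1)*I² = 5*I²)
(-9 + f(F(1)))*(-2 + 3*4) = (-9 + 5*(5 + 2*1)²)*(-2 + 3*4) = (-9 + 5*(5 + 2)²)*(-2 + 12) = (-9 + 5*7²)*10 = (-9 + 5*49)*10 = (-9 + 245)*10 = 236*10 = 2360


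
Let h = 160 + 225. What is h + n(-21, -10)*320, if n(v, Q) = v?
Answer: -6335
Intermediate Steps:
h = 385
h + n(-21, -10)*320 = 385 - 21*320 = 385 - 6720 = -6335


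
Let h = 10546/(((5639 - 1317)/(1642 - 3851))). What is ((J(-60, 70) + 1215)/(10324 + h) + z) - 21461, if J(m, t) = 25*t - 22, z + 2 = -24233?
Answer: -487209281649/10662107 ≈ -45695.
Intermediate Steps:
z = -24235 (z = -2 - 24233 = -24235)
J(m, t) = -22 + 25*t
h = -11648057/2161 (h = 10546/((4322/(-2209))) = 10546/((4322*(-1/2209))) = 10546/(-4322/2209) = 10546*(-2209/4322) = -11648057/2161 ≈ -5390.1)
((J(-60, 70) + 1215)/(10324 + h) + z) - 21461 = (((-22 + 25*70) + 1215)/(10324 - 11648057/2161) - 24235) - 21461 = (((-22 + 1750) + 1215)/(10662107/2161) - 24235) - 21461 = ((1728 + 1215)*(2161/10662107) - 24235) - 21461 = (2943*(2161/10662107) - 24235) - 21461 = (6359823/10662107 - 24235) - 21461 = -258389803322/10662107 - 21461 = -487209281649/10662107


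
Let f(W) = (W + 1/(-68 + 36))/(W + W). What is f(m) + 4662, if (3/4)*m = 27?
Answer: 10742399/2304 ≈ 4662.5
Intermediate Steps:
m = 36 (m = (4/3)*27 = 36)
f(W) = (-1/32 + W)/(2*W) (f(W) = (W + 1/(-32))/((2*W)) = (W - 1/32)*(1/(2*W)) = (-1/32 + W)*(1/(2*W)) = (-1/32 + W)/(2*W))
f(m) + 4662 = (1/64)*(-1 + 32*36)/36 + 4662 = (1/64)*(1/36)*(-1 + 1152) + 4662 = (1/64)*(1/36)*1151 + 4662 = 1151/2304 + 4662 = 10742399/2304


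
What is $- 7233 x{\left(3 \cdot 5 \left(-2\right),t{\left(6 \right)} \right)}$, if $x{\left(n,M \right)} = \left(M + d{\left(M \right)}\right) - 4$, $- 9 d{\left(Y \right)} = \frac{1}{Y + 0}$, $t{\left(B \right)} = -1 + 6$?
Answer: $- \frac{106084}{15} \approx -7072.3$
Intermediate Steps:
$t{\left(B \right)} = 5$
$d{\left(Y \right)} = - \frac{1}{9 Y}$ ($d{\left(Y \right)} = - \frac{1}{9 \left(Y + 0\right)} = - \frac{1}{9 Y}$)
$x{\left(n,M \right)} = -4 + M - \frac{1}{9 M}$ ($x{\left(n,M \right)} = \left(M - \frac{1}{9 M}\right) - 4 = -4 + M - \frac{1}{9 M}$)
$- 7233 x{\left(3 \cdot 5 \left(-2\right),t{\left(6 \right)} \right)} = - 7233 \left(-4 + 5 - \frac{1}{9 \cdot 5}\right) = - 7233 \left(-4 + 5 - \frac{1}{45}\right) = \left(-7233\right) \frac{44}{45} = - \frac{106084}{15}$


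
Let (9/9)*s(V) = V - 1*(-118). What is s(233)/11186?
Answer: 351/11186 ≈ 0.031379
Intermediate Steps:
s(V) = 118 + V (s(V) = V - 1*(-118) = V + 118 = 118 + V)
s(233)/11186 = (118 + 233)/11186 = 351*(1/11186) = 351/11186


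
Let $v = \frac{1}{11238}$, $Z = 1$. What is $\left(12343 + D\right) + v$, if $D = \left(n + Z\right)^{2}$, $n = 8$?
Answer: $\frac{139620913}{11238} \approx 12424.0$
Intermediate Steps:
$v = \frac{1}{11238} \approx 8.8984 \cdot 10^{-5}$
$D = 81$ ($D = \left(8 + 1\right)^{2} = 9^{2} = 81$)
$\left(12343 + D\right) + v = \left(12343 + 81\right) + \frac{1}{11238} = 12424 + \frac{1}{11238} = \frac{139620913}{11238}$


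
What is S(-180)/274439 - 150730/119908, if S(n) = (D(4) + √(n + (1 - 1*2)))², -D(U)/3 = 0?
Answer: -20693946909/16453715806 ≈ -1.2577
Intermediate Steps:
D(U) = 0 (D(U) = -3*0 = 0)
S(n) = -1 + n (S(n) = (0 + √(n + (1 - 1*2)))² = (0 + √(n + (1 - 2)))² = (0 + √(n - 1))² = (0 + √(-1 + n))² = (√(-1 + n))² = -1 + n)
S(-180)/274439 - 150730/119908 = (-1 - 180)/274439 - 150730/119908 = -181*1/274439 - 150730*1/119908 = -181/274439 - 75365/59954 = -20693946909/16453715806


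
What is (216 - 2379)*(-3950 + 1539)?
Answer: 5214993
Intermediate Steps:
(216 - 2379)*(-3950 + 1539) = -2163*(-2411) = 5214993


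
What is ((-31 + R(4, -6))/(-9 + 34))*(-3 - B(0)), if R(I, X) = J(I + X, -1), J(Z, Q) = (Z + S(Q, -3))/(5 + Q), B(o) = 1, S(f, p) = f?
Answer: 127/25 ≈ 5.0800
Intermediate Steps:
J(Z, Q) = (Q + Z)/(5 + Q) (J(Z, Q) = (Z + Q)/(5 + Q) = (Q + Z)/(5 + Q))
R(I, X) = -¼ + I/4 + X/4 (R(I, X) = (-1 + (I + X))/(5 - 1) = (-1 + I + X)/4 = -¼ + I/4 + X/4)
((-31 + R(4, -6))/(-9 + 34))*(-3 - B(0)) = ((-31 + (-¼ + (¼)*4 + (¼)*(-6)))/(-9 + 34))*(-3 - 1*1) = ((-31 + (-¼ + 1 - 3/2))/25)*(-3 - 1) = ((-31 - ¾)*(1/25))*(-4) = -127/4*1/25*(-4) = -127/100*(-4) = 127/25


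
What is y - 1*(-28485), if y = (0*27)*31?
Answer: 28485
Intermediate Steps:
y = 0 (y = 0*31 = 0)
y - 1*(-28485) = 0 - 1*(-28485) = 0 + 28485 = 28485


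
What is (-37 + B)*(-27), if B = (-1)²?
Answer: 972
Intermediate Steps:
B = 1
(-37 + B)*(-27) = (-37 + 1)*(-27) = -36*(-27) = 972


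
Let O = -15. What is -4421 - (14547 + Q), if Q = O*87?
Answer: -17663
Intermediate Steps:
Q = -1305 (Q = -15*87 = -1305)
-4421 - (14547 + Q) = -4421 - (14547 - 1305) = -4421 - 1*13242 = -4421 - 13242 = -17663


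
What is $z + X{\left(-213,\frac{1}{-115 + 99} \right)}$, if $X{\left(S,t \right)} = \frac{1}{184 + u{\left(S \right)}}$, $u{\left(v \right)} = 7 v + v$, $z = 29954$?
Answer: $\frac{45530079}{1520} \approx 29954.0$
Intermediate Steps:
$u{\left(v \right)} = 8 v$
$X{\left(S,t \right)} = \frac{1}{184 + 8 S}$
$z + X{\left(-213,\frac{1}{-115 + 99} \right)} = 29954 + \frac{1}{8 \left(23 - 213\right)} = 29954 + \frac{1}{8 \left(-190\right)} = 29954 + \frac{1}{8} \left(- \frac{1}{190}\right) = 29954 - \frac{1}{1520} = \frac{45530079}{1520}$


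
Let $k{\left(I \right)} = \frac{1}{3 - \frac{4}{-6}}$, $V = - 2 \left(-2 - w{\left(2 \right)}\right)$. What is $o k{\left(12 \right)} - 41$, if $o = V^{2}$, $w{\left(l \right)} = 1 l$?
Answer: $- \frac{259}{11} \approx -23.545$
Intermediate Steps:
$w{\left(l \right)} = l$
$V = 8$ ($V = - 2 \left(-2 - 2\right) = \left(-2\right) \left(-4\right) = 8$)
$k{\left(I \right)} = \frac{3}{11}$ ($k{\left(I \right)} = \frac{1}{3 - - \frac{2}{3}} = \frac{1}{3 + \frac{2}{3}} = \frac{1}{\frac{11}{3}} = \frac{3}{11}$)
$o = 64$ ($o = 8^{2} = 64$)
$o k{\left(12 \right)} - 41 = 64 \cdot \frac{3}{11} - 41 = \frac{192}{11} - 41 = - \frac{259}{11}$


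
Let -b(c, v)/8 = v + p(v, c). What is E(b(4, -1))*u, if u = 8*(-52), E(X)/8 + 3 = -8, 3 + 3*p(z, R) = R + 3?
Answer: 36608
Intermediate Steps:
p(z, R) = R/3 (p(z, R) = -1 + (R + 3)/3 = -1 + (3 + R)/3 = -1 + (1 + R/3) = R/3)
b(c, v) = -8*v - 8*c/3 (b(c, v) = -8*(v + c/3) = -8*v - 8*c/3)
E(X) = -88 (E(X) = -24 + 8*(-8) = -24 - 64 = -88)
u = -416
E(b(4, -1))*u = -88*(-416) = 36608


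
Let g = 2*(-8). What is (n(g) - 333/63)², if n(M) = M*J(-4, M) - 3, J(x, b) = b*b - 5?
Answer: 793548900/49 ≈ 1.6195e+7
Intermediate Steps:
g = -16
J(x, b) = -5 + b² (J(x, b) = b² - 5 = -5 + b²)
n(M) = -3 + M*(-5 + M²) (n(M) = M*(-5 + M²) - 3 = -3 + M*(-5 + M²))
(n(g) - 333/63)² = ((-3 - 16*(-5 + (-16)²)) - 333/63)² = ((-3 - 16*(-5 + 256)) - 333*1/63)² = ((-3 - 16*251) - 37/7)² = ((-3 - 4016) - 37/7)² = (-4019 - 37/7)² = (-28170/7)² = 793548900/49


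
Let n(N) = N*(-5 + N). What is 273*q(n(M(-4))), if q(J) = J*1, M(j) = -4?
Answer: 9828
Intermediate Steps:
q(J) = J
273*q(n(M(-4))) = 273*(-4*(-5 - 4)) = 273*(-4*(-9)) = 273*36 = 9828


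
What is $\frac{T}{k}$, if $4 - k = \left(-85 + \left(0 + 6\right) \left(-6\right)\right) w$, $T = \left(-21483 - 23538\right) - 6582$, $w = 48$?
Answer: $- \frac{51603}{5812} \approx -8.8787$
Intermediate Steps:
$T = -51603$ ($T = -45021 - 6582 = -51603$)
$k = 5812$ ($k = 4 - \left(-85 + \left(0 + 6\right) \left(-6\right)\right) 48 = 4 - \left(-85 + 6 \left(-6\right)\right) 48 = 4 - \left(-85 - 36\right) 48 = 4 - \left(-121\right) 48 = 4 - -5808 = 4 + 5808 = 5812$)
$\frac{T}{k} = - \frac{51603}{5812}$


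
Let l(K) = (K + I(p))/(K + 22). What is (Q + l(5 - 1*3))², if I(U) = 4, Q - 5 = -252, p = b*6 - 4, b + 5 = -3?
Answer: 974169/16 ≈ 60886.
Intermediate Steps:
b = -8 (b = -5 - 3 = -8)
p = -52 (p = -8*6 - 4 = -48 - 4 = -52)
Q = -247 (Q = 5 - 252 = -247)
l(K) = (4 + K)/(22 + K) (l(K) = (K + 4)/(K + 22) = (4 + K)/(22 + K))
(Q + l(5 - 1*3))² = (-247 + (4 + (5 - 1*3))/(22 + (5 - 1*3)))² = (-247 + (4 + (5 - 3))/(22 + (5 - 3)))² = (-247 + (4 + 2)/(22 + 2))² = (-247 + 6/24)² = (-247 + (1/24)*6)² = (-247 + ¼)² = (-987/4)² = 974169/16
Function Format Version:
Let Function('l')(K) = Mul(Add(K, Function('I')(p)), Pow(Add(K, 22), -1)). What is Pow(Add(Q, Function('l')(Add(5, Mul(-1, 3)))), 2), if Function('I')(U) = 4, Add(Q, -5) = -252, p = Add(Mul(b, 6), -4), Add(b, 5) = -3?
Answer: Rational(974169, 16) ≈ 60886.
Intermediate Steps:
b = -8 (b = Add(-5, -3) = -8)
p = -52 (p = Add(Mul(-8, 6), -4) = Add(-48, -4) = -52)
Q = -247 (Q = Add(5, -252) = -247)
Function('l')(K) = Mul(Pow(Add(22, K), -1), Add(4, K)) (Function('l')(K) = Mul(Add(K, 4), Pow(Add(K, 22), -1)) = Mul(Add(4, K), Pow(Add(22, K), -1)) = Mul(Pow(Add(22, K), -1), Add(4, K)))
Pow(Add(Q, Function('l')(Add(5, Mul(-1, 3)))), 2) = Pow(Add(-247, Mul(Pow(Add(22, Add(5, Mul(-1, 3))), -1), Add(4, Add(5, Mul(-1, 3))))), 2) = Pow(Add(-247, Mul(Pow(Add(22, Add(5, -3)), -1), Add(4, Add(5, -3)))), 2) = Pow(Add(-247, Mul(Pow(Add(22, 2), -1), Add(4, 2))), 2) = Pow(Add(-247, Mul(Pow(24, -1), 6)), 2) = Pow(Add(-247, Mul(Rational(1, 24), 6)), 2) = Pow(Add(-247, Rational(1, 4)), 2) = Pow(Rational(-987, 4), 2) = Rational(974169, 16)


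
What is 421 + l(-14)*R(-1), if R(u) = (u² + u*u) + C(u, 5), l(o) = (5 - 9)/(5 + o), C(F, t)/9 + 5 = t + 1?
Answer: 3833/9 ≈ 425.89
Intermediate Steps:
C(F, t) = -36 + 9*t (C(F, t) = -45 + 9*(t + 1) = -45 + 9*(1 + t) = -45 + (9 + 9*t) = -36 + 9*t)
l(o) = -4/(5 + o)
R(u) = 9 + 2*u² (R(u) = (u² + u*u) + (-36 + 9*5) = (u² + u²) + (-36 + 45) = 2*u² + 9 = 9 + 2*u²)
421 + l(-14)*R(-1) = 421 + (-4/(5 - 14))*(9 + 2*(-1)²) = 421 + (-4/(-9))*(9 + 2*1) = 421 + (-4*(-⅑))*(9 + 2) = 421 + (4/9)*11 = 421 + 44/9 = 3833/9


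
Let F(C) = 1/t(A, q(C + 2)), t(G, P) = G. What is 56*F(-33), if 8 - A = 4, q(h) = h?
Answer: 14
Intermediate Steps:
A = 4 (A = 8 - 1*4 = 8 - 4 = 4)
F(C) = ¼ (F(C) = 1/4 = ¼)
56*F(-33) = 56*(¼) = 14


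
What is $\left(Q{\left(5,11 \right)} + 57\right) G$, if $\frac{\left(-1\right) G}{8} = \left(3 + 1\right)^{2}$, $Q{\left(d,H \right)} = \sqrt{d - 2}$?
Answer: $-7296 - 128 \sqrt{3} \approx -7517.7$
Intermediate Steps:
$Q{\left(d,H \right)} = \sqrt{-2 + d}$
$G = -128$ ($G = - 8 \left(3 + 1\right)^{2} = - 8 \cdot 4^{2} = \left(-8\right) 16 = -128$)
$\left(Q{\left(5,11 \right)} + 57\right) G = \left(\sqrt{-2 + 5} + 57\right) \left(-128\right) = \left(\sqrt{3} + 57\right) \left(-128\right) = \left(57 + \sqrt{3}\right) \left(-128\right) = -7296 - 128 \sqrt{3}$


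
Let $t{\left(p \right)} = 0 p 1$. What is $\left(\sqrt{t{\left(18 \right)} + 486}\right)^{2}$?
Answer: $486$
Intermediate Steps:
$t{\left(p \right)} = 0$ ($t{\left(p \right)} = 0 \cdot 1 = 0$)
$\left(\sqrt{t{\left(18 \right)} + 486}\right)^{2} = \left(\sqrt{0 + 486}\right)^{2} = \left(\sqrt{486}\right)^{2} = \left(9 \sqrt{6}\right)^{2} = 486$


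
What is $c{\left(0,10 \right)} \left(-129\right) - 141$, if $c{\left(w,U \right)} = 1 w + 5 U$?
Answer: $-6591$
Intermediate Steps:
$c{\left(w,U \right)} = w + 5 U$
$c{\left(0,10 \right)} \left(-129\right) - 141 = \left(0 + 5 \cdot 10\right) \left(-129\right) - 141 = \left(0 + 50\right) \left(-129\right) - 141 = 50 \left(-129\right) - 141 = -6450 - 141 = -6591$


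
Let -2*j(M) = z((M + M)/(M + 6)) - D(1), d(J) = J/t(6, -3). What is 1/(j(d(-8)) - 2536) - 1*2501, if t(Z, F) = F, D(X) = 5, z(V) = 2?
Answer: -12677571/5069 ≈ -2501.0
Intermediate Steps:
d(J) = -J/3 (d(J) = J/(-3) = J*(-1/3) = -J/3)
j(M) = 3/2 (j(M) = -(2 - 1*5)/2 = -(2 - 5)/2 = -1/2*(-3) = 3/2)
1/(j(d(-8)) - 2536) - 1*2501 = 1/(3/2 - 2536) - 1*2501 = 1/(-5069/2) - 2501 = -2/5069 - 2501 = -12677571/5069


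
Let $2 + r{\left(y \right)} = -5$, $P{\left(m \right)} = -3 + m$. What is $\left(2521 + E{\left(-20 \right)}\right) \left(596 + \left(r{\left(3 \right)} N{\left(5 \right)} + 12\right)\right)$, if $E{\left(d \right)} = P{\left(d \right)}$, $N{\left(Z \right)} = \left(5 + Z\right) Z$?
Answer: $644484$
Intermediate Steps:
$N{\left(Z \right)} = Z \left(5 + Z\right)$
$r{\left(y \right)} = -7$ ($r{\left(y \right)} = -2 - 5 = -7$)
$E{\left(d \right)} = -3 + d$
$\left(2521 + E{\left(-20 \right)}\right) \left(596 + \left(r{\left(3 \right)} N{\left(5 \right)} + 12\right)\right) = \left(2521 - 23\right) \left(596 + \left(- 7 \cdot 5 \left(5 + 5\right) + 12\right)\right) = \left(2521 - 23\right) \left(596 + \left(- 7 \cdot 5 \cdot 10 + 12\right)\right) = 2498 \left(596 + \left(\left(-7\right) 50 + 12\right)\right) = 2498 \left(596 + \left(-350 + 12\right)\right) = 2498 \left(596 - 338\right) = 2498 \cdot 258 = 644484$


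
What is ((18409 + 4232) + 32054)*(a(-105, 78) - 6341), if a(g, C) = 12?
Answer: -346164655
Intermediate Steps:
((18409 + 4232) + 32054)*(a(-105, 78) - 6341) = ((18409 + 4232) + 32054)*(12 - 6341) = (22641 + 32054)*(-6329) = 54695*(-6329) = -346164655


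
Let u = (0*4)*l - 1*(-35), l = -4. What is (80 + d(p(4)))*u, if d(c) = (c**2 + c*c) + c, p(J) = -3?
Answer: 3325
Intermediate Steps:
u = 35 (u = (0*4)*(-4) - 1*(-35) = 0*(-4) + 35 = 0 + 35 = 35)
d(c) = c + 2*c**2 (d(c) = (c**2 + c**2) + c = 2*c**2 + c = c + 2*c**2)
(80 + d(p(4)))*u = (80 - 3*(1 + 2*(-3)))*35 = (80 - 3*(1 - 6))*35 = (80 - 3*(-5))*35 = (80 + 15)*35 = 95*35 = 3325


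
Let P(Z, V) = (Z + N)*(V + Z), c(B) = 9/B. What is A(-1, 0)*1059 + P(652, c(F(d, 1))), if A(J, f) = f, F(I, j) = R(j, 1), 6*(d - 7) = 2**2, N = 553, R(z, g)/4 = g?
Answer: 3153485/4 ≈ 7.8837e+5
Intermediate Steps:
R(z, g) = 4*g
d = 23/3 (d = 7 + (1/6)*2**2 = 7 + (1/6)*4 = 7 + 2/3 = 23/3 ≈ 7.6667)
F(I, j) = 4 (F(I, j) = 4*1 = 4)
P(Z, V) = (553 + Z)*(V + Z) (P(Z, V) = (Z + 553)*(V + Z) = (553 + Z)*(V + Z))
A(-1, 0)*1059 + P(652, c(F(d, 1))) = 0*1059 + (652**2 + 553*(9/4) + 553*652 + (9/4)*652) = 0 + (425104 + 553*(9*(1/4)) + 360556 + (9*(1/4))*652) = 0 + (425104 + 553*(9/4) + 360556 + (9/4)*652) = 0 + (425104 + 4977/4 + 360556 + 1467) = 0 + 3153485/4 = 3153485/4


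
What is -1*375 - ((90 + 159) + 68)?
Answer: -692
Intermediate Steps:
-1*375 - ((90 + 159) + 68) = -375 - (249 + 68) = -375 - 1*317 = -375 - 317 = -692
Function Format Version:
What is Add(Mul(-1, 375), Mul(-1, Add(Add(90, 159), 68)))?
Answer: -692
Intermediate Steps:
Add(Mul(-1, 375), Mul(-1, Add(Add(90, 159), 68))) = Add(-375, Mul(-1, Add(249, 68))) = Add(-375, Mul(-1, 317)) = Add(-375, -317) = -692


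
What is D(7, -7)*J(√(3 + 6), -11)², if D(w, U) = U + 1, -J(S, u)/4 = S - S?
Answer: 0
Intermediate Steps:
J(S, u) = 0 (J(S, u) = -4*(S - S) = -4*0 = 0)
D(w, U) = 1 + U
D(7, -7)*J(√(3 + 6), -11)² = (1 - 7)*0² = -6*0 = 0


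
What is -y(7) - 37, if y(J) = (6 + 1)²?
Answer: -86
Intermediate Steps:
y(J) = 49 (y(J) = 7² = 49)
-y(7) - 37 = -1*49 - 37 = -49 - 37 = -86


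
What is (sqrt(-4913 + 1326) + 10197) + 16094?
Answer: 26291 + I*sqrt(3587) ≈ 26291.0 + 59.892*I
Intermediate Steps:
(sqrt(-4913 + 1326) + 10197) + 16094 = (sqrt(-3587) + 10197) + 16094 = (I*sqrt(3587) + 10197) + 16094 = (10197 + I*sqrt(3587)) + 16094 = 26291 + I*sqrt(3587)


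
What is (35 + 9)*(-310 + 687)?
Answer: 16588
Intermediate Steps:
(35 + 9)*(-310 + 687) = 44*377 = 16588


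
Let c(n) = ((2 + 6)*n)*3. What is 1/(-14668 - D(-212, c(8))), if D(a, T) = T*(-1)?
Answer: -1/14476 ≈ -6.9080e-5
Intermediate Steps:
c(n) = 24*n (c(n) = (8*n)*3 = 24*n)
D(a, T) = -T
1/(-14668 - D(-212, c(8))) = 1/(-14668 - (-1)*24*8) = 1/(-14668 - (-1)*192) = 1/(-14668 - 1*(-192)) = 1/(-14668 + 192) = 1/(-14476) = -1/14476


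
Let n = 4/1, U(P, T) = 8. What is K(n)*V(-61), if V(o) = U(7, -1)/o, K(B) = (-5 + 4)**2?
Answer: -8/61 ≈ -0.13115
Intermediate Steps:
n = 4 (n = 4*1 = 4)
K(B) = 1 (K(B) = (-1)**2 = 1)
V(o) = 8/o
K(n)*V(-61) = 1*(8/(-61)) = 1*(8*(-1/61)) = 1*(-8/61) = -8/61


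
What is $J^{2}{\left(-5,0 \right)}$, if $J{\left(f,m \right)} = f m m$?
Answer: $0$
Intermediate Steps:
$J{\left(f,m \right)} = f m^{2}$
$J^{2}{\left(-5,0 \right)} = \left(- 5 \cdot 0^{2}\right)^{2} = \left(\left(-5\right) 0\right)^{2} = 0^{2} = 0$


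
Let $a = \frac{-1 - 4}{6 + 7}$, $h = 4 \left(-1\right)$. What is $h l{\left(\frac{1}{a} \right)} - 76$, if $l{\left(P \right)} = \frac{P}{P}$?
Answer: $-80$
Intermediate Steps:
$h = -4$
$a = - \frac{5}{13} \approx -0.38462$
$l{\left(P \right)} = 1$
$h l{\left(\frac{1}{a} \right)} - 76 = \left(-4\right) 1 - 76 = -4 - 76 = -80$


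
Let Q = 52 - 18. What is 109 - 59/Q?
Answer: 3647/34 ≈ 107.26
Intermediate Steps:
Q = 34
109 - 59/Q = 109 - 59/34 = 3647/34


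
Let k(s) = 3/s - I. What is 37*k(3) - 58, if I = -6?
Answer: 201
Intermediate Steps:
k(s) = 6 + 3/s (k(s) = 3/s - 1*(-6) = 3/s + 6 = 6 + 3/s)
37*k(3) - 58 = 37*(6 + 3/3) - 58 = 37*(6 + 3*(⅓)) - 58 = 37*(6 + 1) - 58 = 37*7 - 58 = 259 - 58 = 201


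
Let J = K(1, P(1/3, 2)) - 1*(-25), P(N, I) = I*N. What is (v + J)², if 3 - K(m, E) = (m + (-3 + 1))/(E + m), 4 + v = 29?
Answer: 71824/25 ≈ 2873.0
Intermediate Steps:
v = 25 (v = -4 + 29 = 25)
K(m, E) = 3 - (-2 + m)/(E + m) (K(m, E) = 3 - (m + (-3 + 1))/(E + m) = 3 - (m - 2)/(E + m) = 3 - (-2 + m)/(E + m))
J = 143/5 (J = (2 + 2*1 + 3*(2/3))/(2/3 + 1) - 1*(-25) = (2 + 2 + 3*(2*(⅓)))/(2*(⅓) + 1) + 25 = (2 + 2 + 3*(⅔))/(⅔ + 1) + 25 = (2 + 2 + 2)/(5/3) + 25 = (⅗)*6 + 25 = 18/5 + 25 = 143/5 ≈ 28.600)
(v + J)² = (25 + 143/5)² = (268/5)² = 71824/25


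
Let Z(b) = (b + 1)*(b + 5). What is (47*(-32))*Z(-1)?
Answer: 0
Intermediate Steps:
Z(b) = (1 + b)*(5 + b)
(47*(-32))*Z(-1) = (47*(-32))*(5 + (-1)² + 6*(-1)) = -1504*(5 + 1 - 6) = -1504*0 = 0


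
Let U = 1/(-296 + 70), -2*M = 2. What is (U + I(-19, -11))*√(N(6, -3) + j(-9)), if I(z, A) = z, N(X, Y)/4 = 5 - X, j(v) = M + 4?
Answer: -4295*I/226 ≈ -19.004*I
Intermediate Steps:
M = -1 (M = -½*2 = -1)
j(v) = 3 (j(v) = -1 + 4 = 3)
N(X, Y) = 20 - 4*X (N(X, Y) = 4*(5 - X) = 20 - 4*X)
U = -1/226 (U = 1/(-226) = -1/226 ≈ -0.0044248)
(U + I(-19, -11))*√(N(6, -3) + j(-9)) = (-1/226 - 19)*√((20 - 4*6) + 3) = -4295*√((20 - 24) + 3)/226 = -4295*√(-4 + 3)/226 = -4295*I/226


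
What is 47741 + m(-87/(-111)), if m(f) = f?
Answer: 1766446/37 ≈ 47742.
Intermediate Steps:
47741 + m(-87/(-111)) = 47741 - 87/(-111) = 47741 - 87*(-1/111) = 47741 + 29/37 = 1766446/37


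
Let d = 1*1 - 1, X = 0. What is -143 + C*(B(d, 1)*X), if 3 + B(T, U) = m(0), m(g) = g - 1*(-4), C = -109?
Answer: -143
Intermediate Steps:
m(g) = 4 + g (m(g) = g + 4 = 4 + g)
d = 0 (d = 1 - 1 = 0)
B(T, U) = 1 (B(T, U) = -3 + (4 + 0) = -3 + 4 = 1)
-143 + C*(B(d, 1)*X) = -143 - 109*0 = -143 + 0 = -143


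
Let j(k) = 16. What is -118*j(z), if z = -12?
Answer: -1888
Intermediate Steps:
-118*j(z) = -118*16 = -1888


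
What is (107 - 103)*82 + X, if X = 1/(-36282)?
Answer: 11900495/36282 ≈ 328.00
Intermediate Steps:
X = -1/36282 ≈ -2.7562e-5
(107 - 103)*82 + X = (107 - 103)*82 - 1/36282 = 4*82 - 1/36282 = 328 - 1/36282 = 11900495/36282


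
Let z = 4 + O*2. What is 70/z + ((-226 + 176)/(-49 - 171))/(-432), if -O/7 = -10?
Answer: 4615/9504 ≈ 0.48559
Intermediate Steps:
O = 70 (O = -7*(-10) = 70)
z = 144 (z = 4 + 70*2 = 4 + 140 = 144)
70/z + ((-226 + 176)/(-49 - 171))/(-432) = 70/144 + ((-226 + 176)/(-49 - 171))/(-432) = 70*(1/144) - 50/(-220)*(-1/432) = 35/72 - 50*(-1/220)*(-1/432) = 35/72 + (5/22)*(-1/432) = 35/72 - 5/9504 = 4615/9504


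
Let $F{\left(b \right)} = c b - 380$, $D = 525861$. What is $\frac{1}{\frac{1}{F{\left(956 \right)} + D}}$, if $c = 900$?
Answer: $1385881$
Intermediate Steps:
$F{\left(b \right)} = -380 + 900 b$ ($F{\left(b \right)} = 900 b - 380 = -380 + 900 b$)
$\frac{1}{\frac{1}{F{\left(956 \right)} + D}} = \frac{1}{\frac{1}{\left(-380 + 900 \cdot 956\right) + 525861}} = \frac{1}{\frac{1}{\left(-380 + 860400\right) + 525861}} = \frac{1}{\frac{1}{860020 + 525861}} = \frac{1}{\frac{1}{1385881}} = 1385881$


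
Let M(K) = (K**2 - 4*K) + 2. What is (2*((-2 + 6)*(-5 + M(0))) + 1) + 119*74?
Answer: 8783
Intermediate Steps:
M(K) = 2 + K**2 - 4*K
(2*((-2 + 6)*(-5 + M(0))) + 1) + 119*74 = (2*((-2 + 6)*(-5 + (2 + 0**2 - 4*0))) + 1) + 119*74 = (2*(4*(-5 + (2 + 0 + 0))) + 1) + 8806 = (2*(4*(-5 + 2)) + 1) + 8806 = (2*(4*(-3)) + 1) + 8806 = (2*(-12) + 1) + 8806 = (-24 + 1) + 8806 = -23 + 8806 = 8783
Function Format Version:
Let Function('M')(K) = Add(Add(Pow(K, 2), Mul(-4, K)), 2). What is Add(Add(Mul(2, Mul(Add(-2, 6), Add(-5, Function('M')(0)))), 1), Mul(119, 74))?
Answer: 8783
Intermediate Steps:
Function('M')(K) = Add(2, Pow(K, 2), Mul(-4, K))
Add(Add(Mul(2, Mul(Add(-2, 6), Add(-5, Function('M')(0)))), 1), Mul(119, 74)) = Add(Add(Mul(2, Mul(Add(-2, 6), Add(-5, Add(2, Pow(0, 2), Mul(-4, 0))))), 1), Mul(119, 74)) = Add(Add(Mul(2, Mul(4, Add(-5, Add(2, 0, 0)))), 1), 8806) = Add(Add(Mul(2, Mul(4, Add(-5, 2))), 1), 8806) = Add(Add(Mul(2, Mul(4, -3)), 1), 8806) = Add(Add(Mul(2, -12), 1), 8806) = Add(Add(-24, 1), 8806) = Add(-23, 8806) = 8783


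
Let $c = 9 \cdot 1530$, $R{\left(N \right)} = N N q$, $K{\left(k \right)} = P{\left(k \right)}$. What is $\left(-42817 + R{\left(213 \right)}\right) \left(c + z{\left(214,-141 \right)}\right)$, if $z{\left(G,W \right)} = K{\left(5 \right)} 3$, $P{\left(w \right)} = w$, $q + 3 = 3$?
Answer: $-590232345$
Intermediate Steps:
$q = 0$ ($q = -3 + 3 = 0$)
$K{\left(k \right)} = k$
$R{\left(N \right)} = 0$ ($R{\left(N \right)} = N N 0 = N^{2} \cdot 0 = 0$)
$c = 13770$
$z{\left(G,W \right)} = 15$ ($z{\left(G,W \right)} = 5 \cdot 3 = 15$)
$\left(-42817 + R{\left(213 \right)}\right) \left(c + z{\left(214,-141 \right)}\right) = \left(-42817 + 0\right) \left(13770 + 15\right) = \left(-42817\right) 13785 = -590232345$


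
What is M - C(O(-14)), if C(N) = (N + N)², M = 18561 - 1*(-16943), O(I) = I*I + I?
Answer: -96992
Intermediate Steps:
O(I) = I + I² (O(I) = I² + I = I + I²)
M = 35504 (M = 18561 + 16943 = 35504)
C(N) = 4*N² (C(N) = (2*N)² = 4*N²)
M - C(O(-14)) = 35504 - 4*(-14*(1 - 14))² = 35504 - 4*(-14*(-13))² = 35504 - 4*182² = 35504 - 4*33124 = 35504 - 1*132496 = 35504 - 132496 = -96992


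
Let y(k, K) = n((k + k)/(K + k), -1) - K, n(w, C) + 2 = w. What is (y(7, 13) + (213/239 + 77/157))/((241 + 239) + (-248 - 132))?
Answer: -4847349/37523000 ≈ -0.12918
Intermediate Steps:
n(w, C) = -2 + w
y(k, K) = -2 - K + 2*k/(K + k) (y(k, K) = (-2 + (k + k)/(K + k)) - K = (-2 + (2*k)/(K + k)) - K = (-2 + 2*k/(K + k)) - K = -2 - K + 2*k/(K + k))
(y(7, 13) + (213/239 + 77/157))/((241 + 239) + (-248 - 132)) = (13*(-2 - 1*13 - 1*7)/(13 + 7) + (213/239 + 77/157))/((241 + 239) + (-248 - 132)) = (13*(-2 - 13 - 7)/20 + (213*(1/239) + 77*(1/157)))/(480 - 380) = (13*(1/20)*(-22) + (213/239 + 77/157))/100 = (-143/10 + 51844/37523)*(1/100) = -4847349/375230*1/100 = -4847349/37523000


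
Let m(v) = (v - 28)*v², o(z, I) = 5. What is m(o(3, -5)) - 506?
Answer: -1081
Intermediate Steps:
m(v) = v²*(-28 + v) (m(v) = (-28 + v)*v² = v²*(-28 + v))
m(o(3, -5)) - 506 = 5²*(-28 + 5) - 506 = 25*(-23) - 506 = -575 - 506 = -1081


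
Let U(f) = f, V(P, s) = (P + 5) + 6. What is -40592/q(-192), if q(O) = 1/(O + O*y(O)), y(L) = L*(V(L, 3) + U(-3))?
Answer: 275342355456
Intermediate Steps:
V(P, s) = 11 + P (V(P, s) = (5 + P) + 6 = 11 + P)
y(L) = L*(8 + L) (y(L) = L*((11 + L) - 3) = L*(8 + L))
q(O) = 1/(O + O**2*(8 + O)) (q(O) = 1/(O + O*(O*(8 + O))) = 1/(O + O**2*(8 + O)))
-40592/q(-192) = -(-7793664 + 1496383488*(8 - 192)) = -40592/((-1/(192*(1 - 192*(-184))))) = -40592/((-1/(192*(1 + 35328)))) = -40592/((-1/192/35329)) = -40592/((-1/192*1/35329)) = -40592/(-1/6783168) = -40592*(-6783168) = 275342355456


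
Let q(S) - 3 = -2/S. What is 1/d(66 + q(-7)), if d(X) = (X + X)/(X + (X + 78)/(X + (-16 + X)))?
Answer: 423347/832260 ≈ 0.50867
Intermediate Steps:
q(S) = 3 - 2/S
d(X) = 2*X/(X + (78 + X)/(-16 + 2*X)) (d(X) = (2*X)/(X + (78 + X)/(-16 + 2*X)) = 2*X/(X + (78 + X)/(-16 + 2*X)))
1/d(66 + q(-7)) = 1/(4*(66 + (3 - 2/(-7)))*(-8 + (66 + (3 - 2/(-7))))/(78 - 15*(66 + (3 - 2/(-7))) + 2*(66 + (3 - 2/(-7)))²)) = 1/(4*(66 + (3 - 2*(-⅐)))*(-8 + (66 + (3 - 2*(-⅐))))/(78 - 15*(66 + (3 - 2*(-⅐))) + 2*(66 + (3 - 2*(-⅐)))²)) = 1/(4*(66 + (3 + 2/7))*(-8 + (66 + (3 + 2/7)))/(78 - 15*(66 + (3 + 2/7)) + 2*(66 + (3 + 2/7))²)) = 1/(4*(66 + 23/7)*(-8 + (66 + 23/7))/(78 - 15*(66 + 23/7) + 2*(66 + 23/7)²)) = 1/(4*(485/7)*(-8 + 485/7)/(78 - 15*485/7 + 2*(485/7)²)) = 1/(4*(485/7)*(429/7)/(78 - 7275/7 + 2*(235225/49))) = 1/(4*(485/7)*(429/7)/(78 - 7275/7 + 470450/49)) = 1/(4*(485/7)*(429/7)/(423347/49)) = 1/(4*(485/7)*(49/423347)*(429/7)) = 1/(832260/423347) = 423347/832260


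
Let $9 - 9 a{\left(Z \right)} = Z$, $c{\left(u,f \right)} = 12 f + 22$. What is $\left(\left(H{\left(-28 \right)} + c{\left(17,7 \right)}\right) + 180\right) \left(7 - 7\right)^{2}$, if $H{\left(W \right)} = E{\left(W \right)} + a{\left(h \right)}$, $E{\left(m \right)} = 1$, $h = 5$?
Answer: $0$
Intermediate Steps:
$c{\left(u,f \right)} = 22 + 12 f$
$a{\left(Z \right)} = 1 - \frac{Z}{9}$
$H{\left(W \right)} = \frac{13}{9}$ ($H{\left(W \right)} = 1 + \left(1 - \frac{5}{9}\right) = 1 + \frac{4}{9} = \frac{13}{9}$)
$\left(\left(H{\left(-28 \right)} + c{\left(17,7 \right)}\right) + 180\right) \left(7 - 7\right)^{2} = \left(\left(\frac{13}{9} + \left(22 + 12 \cdot 7\right)\right) + 180\right) \left(7 - 7\right)^{2} = \left(\left(\frac{13}{9} + \left(22 + 84\right)\right) + 180\right) 0^{2} = \left(\left(\frac{13}{9} + 106\right) + 180\right) 0 = \left(\frac{967}{9} + 180\right) 0 = \frac{2587}{9} \cdot 0 = 0$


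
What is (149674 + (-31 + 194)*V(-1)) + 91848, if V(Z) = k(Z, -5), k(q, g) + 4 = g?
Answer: 240055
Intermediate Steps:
k(q, g) = -4 + g
V(Z) = -9 (V(Z) = -4 - 5 = -9)
(149674 + (-31 + 194)*V(-1)) + 91848 = (149674 + (-31 + 194)*(-9)) + 91848 = (149674 + 163*(-9)) + 91848 = (149674 - 1467) + 91848 = 148207 + 91848 = 240055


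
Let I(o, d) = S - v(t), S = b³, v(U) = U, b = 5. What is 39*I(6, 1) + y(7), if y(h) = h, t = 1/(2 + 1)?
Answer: 4869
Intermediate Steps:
t = ⅓ (t = 1/3 = ⅓ ≈ 0.33333)
S = 125 (S = 5³ = 125)
I(o, d) = 374/3 (I(o, d) = 125 - 1*⅓ = 125 - ⅓ = 374/3)
39*I(6, 1) + y(7) = 39*(374/3) + 7 = 4862 + 7 = 4869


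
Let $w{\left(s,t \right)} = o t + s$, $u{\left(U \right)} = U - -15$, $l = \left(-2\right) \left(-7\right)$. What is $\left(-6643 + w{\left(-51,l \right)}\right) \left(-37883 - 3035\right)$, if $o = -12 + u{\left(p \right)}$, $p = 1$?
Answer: $271613684$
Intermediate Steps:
$l = 14$
$u{\left(U \right)} = 15 + U$ ($u{\left(U \right)} = U + 15 = 15 + U$)
$o = 4$ ($o = -12 + \left(15 + 1\right) = -12 + 16 = 4$)
$w{\left(s,t \right)} = s + 4 t$ ($w{\left(s,t \right)} = 4 t + s = s + 4 t$)
$\left(-6643 + w{\left(-51,l \right)}\right) \left(-37883 - 3035\right) = \left(-6643 + \left(-51 + 4 \cdot 14\right)\right) \left(-37883 - 3035\right) = \left(-6643 + \left(-51 + 56\right)\right) \left(-40918\right) = \left(-6643 + 5\right) \left(-40918\right) = \left(-6638\right) \left(-40918\right) = 271613684$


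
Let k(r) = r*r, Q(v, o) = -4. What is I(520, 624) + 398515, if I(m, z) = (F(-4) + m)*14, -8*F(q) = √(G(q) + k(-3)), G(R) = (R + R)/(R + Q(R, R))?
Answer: 405795 - 7*√10/4 ≈ 4.0579e+5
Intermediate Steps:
k(r) = r²
G(R) = 2*R/(-4 + R) (G(R) = (R + R)/(R - 4) = (2*R)/(-4 + R) = 2*R/(-4 + R))
F(q) = -√(9 + 2*q/(-4 + q))/8 (F(q) = -√(2*q/(-4 + q) + (-3)²)/8 = -√(2*q/(-4 + q) + 9)/8 = -√(9 + 2*q/(-4 + q))/8)
I(m, z) = 14*m - 7*√10/4 (I(m, z) = (-4*√5*√(-1/(-4 - 4))/8 + m)*14 = (-4*√5*√(-1/(-8))/8 + m)*14 = (-√10/8 + m)*14 = (m - √10/8)*14 = 14*m - 7*√10/4)
I(520, 624) + 398515 = (14*520 - 7*√10/4) + 398515 = (7280 - 7*√10/4) + 398515 = 405795 - 7*√10/4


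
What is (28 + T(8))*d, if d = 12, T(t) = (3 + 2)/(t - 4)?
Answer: 351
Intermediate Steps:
T(t) = 5/(-4 + t)
(28 + T(8))*d = (28 + 5/(-4 + 8))*12 = (28 + 5/4)*12 = (117/4)*12 = 351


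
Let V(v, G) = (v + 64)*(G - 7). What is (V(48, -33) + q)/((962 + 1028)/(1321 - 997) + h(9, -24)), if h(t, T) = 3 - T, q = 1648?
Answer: -7776/91 ≈ -85.451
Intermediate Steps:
V(v, G) = (-7 + G)*(64 + v) (V(v, G) = (64 + v)*(-7 + G) = (-7 + G)*(64 + v))
(V(48, -33) + q)/((962 + 1028)/(1321 - 997) + h(9, -24)) = ((-448 - 7*48 + 64*(-33) - 33*48) + 1648)/((962 + 1028)/(1321 - 997) + (3 - 1*(-24))) = ((-448 - 336 - 2112 - 1584) + 1648)/(1990/324 + (3 + 24)) = (-4480 + 1648)/(1990*(1/324) + 27) = -2832/(995/162 + 27) = -2832/5369/162 = -2832*162/5369 = -7776/91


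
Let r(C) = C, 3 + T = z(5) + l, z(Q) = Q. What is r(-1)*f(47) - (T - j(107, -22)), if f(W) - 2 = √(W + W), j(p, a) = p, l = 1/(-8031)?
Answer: 827194/8031 - √94 ≈ 93.305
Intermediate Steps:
l = -1/8031 ≈ -0.00012452
f(W) = 2 + √2*√W (f(W) = 2 + √(W + W) = 2 + √(2*W) = 2 + √2*√W)
T = 16061/8031 (T = -3 + (5 - 1/8031) = -3 + 40154/8031 = 16061/8031 ≈ 1.9999)
r(-1)*f(47) - (T - j(107, -22)) = -(2 + √2*√47) - (16061/8031 - 1*107) = -(2 + √94) - (16061/8031 - 107) = (-2 - √94) - 1*(-843256/8031) = (-2 - √94) + 843256/8031 = 827194/8031 - √94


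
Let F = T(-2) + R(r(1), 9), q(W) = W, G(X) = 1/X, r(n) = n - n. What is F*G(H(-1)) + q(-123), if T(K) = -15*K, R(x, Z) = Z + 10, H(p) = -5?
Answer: -664/5 ≈ -132.80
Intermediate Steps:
r(n) = 0
R(x, Z) = 10 + Z
F = 49 (F = -15*(-2) + (10 + 9) = 30 + 19 = 49)
F*G(H(-1)) + q(-123) = 49/(-5) - 123 = 49*(-⅕) - 123 = -49/5 - 123 = -664/5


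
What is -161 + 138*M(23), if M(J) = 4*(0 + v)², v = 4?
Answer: 8671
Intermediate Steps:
M(J) = 64 (M(J) = 4*(0 + 4)² = 4*4² = 4*16 = 64)
-161 + 138*M(23) = -161 + 138*64 = -161 + 8832 = 8671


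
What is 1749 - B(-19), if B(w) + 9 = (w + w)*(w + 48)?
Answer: 2860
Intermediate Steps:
B(w) = -9 + 2*w*(48 + w) (B(w) = -9 + (w + w)*(w + 48) = -9 + (2*w)*(48 + w) = -9 + 2*w*(48 + w))
1749 - B(-19) = 1749 - (-9 + 2*(-19)² + 96*(-19)) = 1749 - (-9 + 2*361 - 1824) = 1749 - (-9 + 722 - 1824) = 1749 - 1*(-1111) = 1749 + 1111 = 2860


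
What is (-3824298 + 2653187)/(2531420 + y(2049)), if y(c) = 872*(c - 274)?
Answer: -1171111/4079220 ≈ -0.28709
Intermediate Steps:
y(c) = -238928 + 872*c (y(c) = 872*(-274 + c) = -238928 + 872*c)
(-3824298 + 2653187)/(2531420 + y(2049)) = (-3824298 + 2653187)/(2531420 + (-238928 + 872*2049)) = -1171111/(2531420 + (-238928 + 1786728)) = -1171111/(2531420 + 1547800) = -1171111/4079220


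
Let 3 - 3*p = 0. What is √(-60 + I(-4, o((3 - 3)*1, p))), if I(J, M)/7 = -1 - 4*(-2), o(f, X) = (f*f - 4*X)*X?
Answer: I*√11 ≈ 3.3166*I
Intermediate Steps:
p = 1 (p = 1 - ⅓*0 = 1 + 0 = 1)
o(f, X) = X*(f² - 4*X) (o(f, X) = (f² - 4*X)*X = X*(f² - 4*X))
I(J, M) = 49 (I(J, M) = 7*(-1 - 4*(-2)) = 7*(-1 + 8) = 7*7 = 49)
√(-60 + I(-4, o((3 - 3)*1, p))) = √(-60 + 49) = √(-11) = I*√11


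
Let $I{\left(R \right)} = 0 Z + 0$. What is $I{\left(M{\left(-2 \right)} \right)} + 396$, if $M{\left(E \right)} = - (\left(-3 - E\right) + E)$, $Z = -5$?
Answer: $396$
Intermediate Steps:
$M{\left(E \right)} = 3$ ($M{\left(E \right)} = \left(-1\right) \left(-3\right) = 3$)
$I{\left(R \right)} = 0$ ($I{\left(R \right)} = 0 \left(-5\right) + 0 = 0 + 0 = 0$)
$I{\left(M{\left(-2 \right)} \right)} + 396 = 0 + 396 = 396$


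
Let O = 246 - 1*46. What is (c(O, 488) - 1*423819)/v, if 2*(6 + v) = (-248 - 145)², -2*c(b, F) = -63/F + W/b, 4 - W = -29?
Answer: -1723530673/314021900 ≈ -5.4886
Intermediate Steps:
W = 33 (W = 4 - 1*(-29) = 4 + 29 = 33)
O = 200 (O = 246 - 46 = 200)
c(b, F) = -33/(2*b) + 63/(2*F) (c(b, F) = -(-63/F + 33/b)/2 = -33/(2*b) + 63/(2*F))
v = 154437/2 (v = -6 + (-248 - 145)²/2 = -6 + (½)*(-393)² = -6 + (½)*154449 = -6 + 154449/2 = 154437/2 ≈ 77219.)
(c(O, 488) - 1*423819)/v = ((-33/2/200 + (63/2)/488) - 1*423819)/(154437/2) = ((-33/2*1/200 + (63/2)*(1/488)) - 423819)*(2/154437) = ((-33/400 + 63/976) - 423819)*(2/154437) = (-219/12200 - 423819)*(2/154437) = -5170592019/12200*2/154437 = -1723530673/314021900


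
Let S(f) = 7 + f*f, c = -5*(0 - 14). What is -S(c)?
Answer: -4907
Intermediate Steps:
c = 70 (c = -5*(-14) = 70)
S(f) = 7 + f**2
-S(c) = -(7 + 70**2) = -(7 + 4900) = -1*4907 = -4907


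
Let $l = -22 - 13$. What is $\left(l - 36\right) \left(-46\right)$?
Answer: $3266$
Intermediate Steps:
$l = -35$
$\left(l - 36\right) \left(-46\right) = \left(-35 - 36\right) \left(-46\right) = \left(-71\right) \left(-46\right) = 3266$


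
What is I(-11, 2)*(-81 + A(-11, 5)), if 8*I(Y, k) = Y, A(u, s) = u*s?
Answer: 187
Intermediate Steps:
A(u, s) = s*u
I(Y, k) = Y/8
I(-11, 2)*(-81 + A(-11, 5)) = ((1/8)*(-11))*(-81 + 5*(-11)) = -11*(-81 - 55)/8 = -11/8*(-136) = 187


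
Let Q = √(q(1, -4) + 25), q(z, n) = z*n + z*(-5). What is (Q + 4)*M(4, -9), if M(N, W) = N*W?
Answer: -288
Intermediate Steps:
q(z, n) = -5*z + n*z (q(z, n) = n*z - 5*z = -5*z + n*z)
Q = 4 (Q = √(1*(-5 - 4) + 25) = √(1*(-9) + 25) = √(-9 + 25) = √16 = 4)
(Q + 4)*M(4, -9) = (4 + 4)*(4*(-9)) = 8*(-36) = -288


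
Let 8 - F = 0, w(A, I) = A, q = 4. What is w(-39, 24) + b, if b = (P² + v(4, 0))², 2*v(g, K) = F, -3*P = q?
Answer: -455/81 ≈ -5.6173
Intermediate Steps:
P = -4/3 (P = -⅓*4 = -4/3 ≈ -1.3333)
F = 8 (F = 8 - 1*0 = 8 + 0 = 8)
v(g, K) = 4 (v(g, K) = (½)*8 = 4)
b = 2704/81 (b = ((-4/3)² + 4)² = (16/9 + 4)² = (52/9)² = 2704/81 ≈ 33.383)
w(-39, 24) + b = -39 + 2704/81 = -455/81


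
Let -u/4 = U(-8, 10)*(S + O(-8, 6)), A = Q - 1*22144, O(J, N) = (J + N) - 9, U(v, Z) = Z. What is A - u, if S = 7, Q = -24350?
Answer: -46654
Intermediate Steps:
O(J, N) = -9 + J + N
A = -46494 (A = -24350 - 1*22144 = -24350 - 22144 = -46494)
u = 160 (u = -40*(7 + (-9 - 8 + 6)) = -40*(7 - 11) = -40*(-4) = -4*(-40) = 160)
A - u = -46494 - 1*160 = -46494 - 160 = -46654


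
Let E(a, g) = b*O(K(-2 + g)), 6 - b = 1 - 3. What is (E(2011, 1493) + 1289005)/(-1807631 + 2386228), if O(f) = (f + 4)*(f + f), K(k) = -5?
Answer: 1289085/578597 ≈ 2.2280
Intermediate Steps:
b = 8 (b = 6 - (1 - 3) = 6 - 1*(-2) = 6 + 2 = 8)
O(f) = 2*f*(4 + f) (O(f) = (4 + f)*(2*f) = 2*f*(4 + f))
E(a, g) = 80 (E(a, g) = 8*(2*(-5)*(4 - 5)) = 8*(2*(-5)*(-1)) = 8*10 = 80)
(E(2011, 1493) + 1289005)/(-1807631 + 2386228) = (80 + 1289005)/(-1807631 + 2386228) = 1289085/578597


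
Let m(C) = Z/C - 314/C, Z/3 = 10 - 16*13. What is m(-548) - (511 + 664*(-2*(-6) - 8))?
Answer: -433652/137 ≈ -3165.3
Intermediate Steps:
Z = -594 (Z = 3*(10 - 16*13) = 3*(10 - 208) = 3*(-198) = -594)
m(C) = -908/C (m(C) = -594/C - 314/C = -908/C)
m(-548) - (511 + 664*(-2*(-6) - 8)) = -908/(-548) - (511 + 664*(-2*(-6) - 8)) = -908*(-1/548) - (511 + 664*(12 - 8)) = 227/137 - (511 + 664*4) = 227/137 - (511 + 2656) = 227/137 - 1*3167 = 227/137 - 3167 = -433652/137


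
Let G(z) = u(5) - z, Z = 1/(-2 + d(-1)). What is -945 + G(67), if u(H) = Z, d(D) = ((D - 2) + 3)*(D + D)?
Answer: -2025/2 ≈ -1012.5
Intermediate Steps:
d(D) = 2*D*(1 + D) (d(D) = ((-2 + D) + 3)*(2*D) = (1 + D)*(2*D) = 2*D*(1 + D))
Z = -½ (Z = 1/(-2 + 2*(-1)*(1 - 1)) = 1/(-2 + 2*(-1)*0) = 1/(-2 + 0) = 1/(-2) = -½ ≈ -0.50000)
u(H) = -½
G(z) = -½ - z
-945 + G(67) = -945 + (-½ - 1*67) = -945 + (-½ - 67) = -945 - 135/2 = -2025/2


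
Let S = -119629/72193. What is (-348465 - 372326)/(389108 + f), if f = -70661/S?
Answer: -86227506539/51649830505 ≈ -1.6695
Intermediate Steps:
S = -119629/72193 (S = -119629*1/72193 = -119629/72193 ≈ -1.6571)
f = 5101229573/119629 (f = -70661/(-119629/72193) = -70661*(-72193/119629) = 5101229573/119629 ≈ 42642.)
(-348465 - 372326)/(389108 + f) = (-348465 - 372326)/(389108 + 5101229573/119629) = -720791/51649830505/119629 = -720791*119629/51649830505 = -86227506539/51649830505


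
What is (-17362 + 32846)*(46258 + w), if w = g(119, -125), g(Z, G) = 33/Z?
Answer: 12176473820/17 ≈ 7.1626e+8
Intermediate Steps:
w = 33/119 ≈ 0.27731
(-17362 + 32846)*(46258 + w) = (-17362 + 32846)*(46258 + 33/119) = 15484*(5504735/119) = 12176473820/17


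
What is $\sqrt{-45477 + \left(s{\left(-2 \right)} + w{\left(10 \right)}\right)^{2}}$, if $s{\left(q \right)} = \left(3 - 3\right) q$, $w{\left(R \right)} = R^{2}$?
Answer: $i \sqrt{35477} \approx 188.35 i$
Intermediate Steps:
$s{\left(q \right)} = 0$ ($s{\left(q \right)} = 0 q = 0$)
$\sqrt{-45477 + \left(s{\left(-2 \right)} + w{\left(10 \right)}\right)^{2}} = \sqrt{-45477 + \left(0 + 10^{2}\right)^{2}} = \sqrt{-45477 + \left(0 + 100\right)^{2}} = \sqrt{-45477 + 100^{2}} = \sqrt{-45477 + 10000} = \sqrt{-35477} = i \sqrt{35477}$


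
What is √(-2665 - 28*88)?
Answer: I*√5129 ≈ 71.617*I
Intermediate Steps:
√(-2665 - 28*88) = √(-2665 - 2464) = √(-5129) = I*√5129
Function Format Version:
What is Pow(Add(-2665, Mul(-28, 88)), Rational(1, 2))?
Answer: Mul(I, Pow(5129, Rational(1, 2))) ≈ Mul(71.617, I)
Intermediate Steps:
Pow(Add(-2665, Mul(-28, 88)), Rational(1, 2)) = Pow(Add(-2665, -2464), Rational(1, 2)) = Pow(-5129, Rational(1, 2)) = Mul(I, Pow(5129, Rational(1, 2)))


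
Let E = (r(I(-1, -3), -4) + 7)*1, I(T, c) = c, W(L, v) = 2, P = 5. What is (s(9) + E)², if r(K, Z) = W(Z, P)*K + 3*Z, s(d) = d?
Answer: 4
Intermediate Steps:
r(K, Z) = 2*K + 3*Z
E = -11 (E = ((2*(-3) + 3*(-4)) + 7)*1 = ((-6 - 12) + 7)*1 = (-18 + 7)*1 = -11*1 = -11)
(s(9) + E)² = (9 - 11)² = (-2)² = 4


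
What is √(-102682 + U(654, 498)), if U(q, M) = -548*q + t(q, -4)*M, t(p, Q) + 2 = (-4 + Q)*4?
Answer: 17*I*√1654 ≈ 691.38*I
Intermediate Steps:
t(p, Q) = -18 + 4*Q (t(p, Q) = -2 + (-4 + Q)*4 = -2 + (-16 + 4*Q) = -18 + 4*Q)
U(q, M) = -548*q - 34*M (U(q, M) = -548*q + (-18 + 4*(-4))*M = -548*q + (-18 - 16)*M = -548*q - 34*M)
√(-102682 + U(654, 498)) = √(-102682 + (-548*654 - 34*498)) = √(-102682 + (-358392 - 16932)) = √(-102682 - 375324) = √(-478006) = 17*I*√1654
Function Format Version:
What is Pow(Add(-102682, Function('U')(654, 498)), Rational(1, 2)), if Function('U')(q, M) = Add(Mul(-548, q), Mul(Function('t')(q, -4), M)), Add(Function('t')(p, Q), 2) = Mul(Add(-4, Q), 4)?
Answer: Mul(17, I, Pow(1654, Rational(1, 2))) ≈ Mul(691.38, I)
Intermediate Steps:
Function('t')(p, Q) = Add(-18, Mul(4, Q)) (Function('t')(p, Q) = Add(-2, Mul(Add(-4, Q), 4)) = Add(-2, Add(-16, Mul(4, Q))) = Add(-18, Mul(4, Q)))
Function('U')(q, M) = Add(Mul(-548, q), Mul(-34, M)) (Function('U')(q, M) = Add(Mul(-548, q), Mul(Add(-18, Mul(4, -4)), M)) = Add(Mul(-548, q), Mul(Add(-18, -16), M)) = Add(Mul(-548, q), Mul(-34, M)))
Pow(Add(-102682, Function('U')(654, 498)), Rational(1, 2)) = Pow(Add(-102682, Add(Mul(-548, 654), Mul(-34, 498))), Rational(1, 2)) = Pow(Add(-102682, Add(-358392, -16932)), Rational(1, 2)) = Pow(Add(-102682, -375324), Rational(1, 2)) = Pow(-478006, Rational(1, 2)) = Mul(17, I, Pow(1654, Rational(1, 2)))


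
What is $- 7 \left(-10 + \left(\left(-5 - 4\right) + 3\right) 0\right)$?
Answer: $70$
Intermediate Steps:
$- 7 \left(-10 + \left(\left(-5 - 4\right) + 3\right) 0\right) = - 7 \left(-10 + \left(-9 + 3\right) 0\right) = - 7 \left(-10 - 0\right) = - 7 \left(-10 + 0\right) = \left(-7\right) \left(-10\right) = 70$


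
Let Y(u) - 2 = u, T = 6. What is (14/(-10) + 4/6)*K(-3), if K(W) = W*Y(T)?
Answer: 88/5 ≈ 17.600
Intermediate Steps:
Y(u) = 2 + u
K(W) = 8*W (K(W) = W*(2 + 6) = W*8 = 8*W)
(14/(-10) + 4/6)*K(-3) = (14/(-10) + 4/6)*(8*(-3)) = (14*(-⅒) + 4*(⅙))*(-24) = (-7/5 + ⅔)*(-24) = -11/15*(-24) = 88/5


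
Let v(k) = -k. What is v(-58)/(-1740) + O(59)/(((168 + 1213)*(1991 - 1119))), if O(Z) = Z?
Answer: -601231/18063480 ≈ -0.033284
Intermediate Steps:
v(-58)/(-1740) + O(59)/(((168 + 1213)*(1991 - 1119))) = -1*(-58)/(-1740) + 59/(((168 + 1213)*(1991 - 1119))) = 58*(-1/1740) + 59/((1381*872)) = -1/30 + 59/1204232 = -601231/18063480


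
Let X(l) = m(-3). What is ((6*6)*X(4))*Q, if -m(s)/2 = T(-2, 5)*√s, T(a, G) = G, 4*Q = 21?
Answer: -1890*I*√3 ≈ -3273.6*I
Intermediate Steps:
Q = 21/4 (Q = (¼)*21 = 21/4 ≈ 5.2500)
m(s) = -10*√s
X(l) = -10*I*√3
((6*6)*X(4))*Q = ((6*6)*(-10*I*√3))*(21/4) = (36*(-10*I*√3))*(21/4) = -360*I*√3*(21/4) = -1890*I*√3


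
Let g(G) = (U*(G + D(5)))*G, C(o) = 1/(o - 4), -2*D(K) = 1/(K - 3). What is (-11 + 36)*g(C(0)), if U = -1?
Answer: -25/8 ≈ -3.1250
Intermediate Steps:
D(K) = -1/(2*(-3 + K)) (D(K) = -1/(2*(K - 3)) = -1/(2*(-3 + K)))
C(o) = 1/(-4 + o)
g(G) = G*(¼ - G) (g(G) = (-(G - 1/(-6 + 2*5)))*G = (-(G - 1/(-6 + 10)))*G = (-(G - 1/4))*G = (-(G - 1*¼))*G = (-(G - ¼))*G = (-(-¼ + G))*G = (¼ - G)*G = G*(¼ - G))
(-11 + 36)*g(C(0)) = (-11 + 36)*((¼ - 1/(-4 + 0))/(-4 + 0)) = 25*((¼ - 1/(-4))/(-4)) = 25*(-(¼ - 1*(-¼))/4) = 25*(-(¼ + ¼)/4) = 25*(-¼*½) = 25*(-⅛) = -25/8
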